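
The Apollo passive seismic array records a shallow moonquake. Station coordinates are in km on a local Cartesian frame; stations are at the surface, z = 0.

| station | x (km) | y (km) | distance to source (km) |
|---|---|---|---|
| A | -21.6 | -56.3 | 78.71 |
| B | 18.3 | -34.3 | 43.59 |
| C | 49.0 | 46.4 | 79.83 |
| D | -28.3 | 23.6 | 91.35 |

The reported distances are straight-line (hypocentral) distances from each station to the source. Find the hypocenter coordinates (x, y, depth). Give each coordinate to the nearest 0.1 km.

(40.6, -24.3, 36.1)

Each station gives a sphere (x−x_i)² + (y−y_i)² + z² = d_i² (stations at z=0).
Subtracting the A sphere from B and C: z² cancels, leaving linear equations in x and y:
79.8 x + 44.0 y = 2170.31
141.2 x + 205.4 y = 740.15
Solving: x ≈ 40.598, y ≈ -24.305 km (keep extra digits for the depth step; rounded: 40.6, -24.3).
Then from the A sphere: z² = 78.71² − (x + 21.6)² − (y + 56.3)² with x = 40.598, y = -24.305, so z ≈ 36.097 ≈ 36.1 km.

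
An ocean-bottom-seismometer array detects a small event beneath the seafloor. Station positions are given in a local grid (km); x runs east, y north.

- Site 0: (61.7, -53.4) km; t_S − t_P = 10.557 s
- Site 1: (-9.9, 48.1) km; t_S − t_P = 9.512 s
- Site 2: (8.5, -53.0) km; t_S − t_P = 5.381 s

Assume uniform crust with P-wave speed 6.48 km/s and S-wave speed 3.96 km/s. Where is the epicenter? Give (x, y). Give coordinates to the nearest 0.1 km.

Distance from S−P lag: d = Δt · v_P v_S / (v_P − v_S) = Δt · (6.48·3.96)/(6.48−3.96) ≈ 10.1829·Δt.
So d_Site 0 = 107.50, d_Site 1 = 96.86, d_Site 2 = 54.79 km.
Circle about each station: (x − 61.7)² + (y + 53.4)² = 107.50²; (x + 9.9)² + (y − 48.1)² = 96.86²; (x − 8.5)² + (y + 53.0)² = 54.79².
Subtracting the Site 0 equation from the Site 1 and Site 2 equations removes the quadratic terms:
-143.2 x + 203.0 y = -2072.44
-106.4 x + 0.8 y = 4777.11
Solving the 2×2 system: x ≈ -45.2, y ≈ -42.1 km.

x ≈ -45.2 km, y ≈ -42.1 km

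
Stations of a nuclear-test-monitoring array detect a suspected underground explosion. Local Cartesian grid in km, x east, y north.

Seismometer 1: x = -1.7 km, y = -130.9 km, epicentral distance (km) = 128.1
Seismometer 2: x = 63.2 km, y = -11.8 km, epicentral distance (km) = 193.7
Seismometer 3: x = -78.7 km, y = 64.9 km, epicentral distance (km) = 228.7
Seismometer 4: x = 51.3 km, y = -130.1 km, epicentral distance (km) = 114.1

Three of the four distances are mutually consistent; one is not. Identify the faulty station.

Solve using three stations at a time. Using Seismometer 2, Seismometer 3, Seismometer 4 (subtract circle equations pairwise → linear system) gives (x, y) ≈ (-58.1, -162.9).
Distances from that point to each station vs reported:
  Seismometer 1: calculated 64.8 vs reported 128.1 → residual 63.3 km
  Seismometer 2: calculated 193.7 vs reported 193.7 → residual 0.0 km
  Seismometer 3: calculated 228.7 vs reported 228.7 → residual 0.0 km
  Seismometer 4: calculated 114.2 vs reported 114.1 → residual 0.1 km
Seismometer 2, Seismometer 3, Seismometer 4 are mutually consistent (residuals ≈ 0); Seismometer 1 is off by 63.3 km.

Seismometer 1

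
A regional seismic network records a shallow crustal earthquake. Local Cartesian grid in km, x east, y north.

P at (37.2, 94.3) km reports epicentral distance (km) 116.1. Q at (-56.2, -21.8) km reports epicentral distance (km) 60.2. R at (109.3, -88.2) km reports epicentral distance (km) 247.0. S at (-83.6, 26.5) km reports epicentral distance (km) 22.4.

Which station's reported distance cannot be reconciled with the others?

R

Solve using three stations at a time. Using P, Q, S (subtract circle equations pairwise → linear system) gives (x, y) ≈ (-64.3, 37.9).
Distances from that point to each station vs reported:
  P: calculated 116.1 vs reported 116.1 → residual 0.0 km
  Q: calculated 60.2 vs reported 60.2 → residual 0.0 km
  R: calculated 214.5 vs reported 247.0 → residual 32.5 km
  S: calculated 22.4 vs reported 22.4 → residual 0.0 km
P, Q, S are mutually consistent (residuals ≈ 0); R is off by 32.5 km.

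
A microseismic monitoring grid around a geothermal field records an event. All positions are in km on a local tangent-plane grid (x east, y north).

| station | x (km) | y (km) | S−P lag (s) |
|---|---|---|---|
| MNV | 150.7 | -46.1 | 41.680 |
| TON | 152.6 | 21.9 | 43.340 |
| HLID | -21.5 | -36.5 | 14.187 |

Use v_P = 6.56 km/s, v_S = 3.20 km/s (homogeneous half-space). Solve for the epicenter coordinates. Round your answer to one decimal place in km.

x ≈ -109.7 km, y ≈ -45.3 km

Distance from S−P lag: d = Δt · v_P v_S / (v_P − v_S) = Δt · (6.56·3.20)/(6.56−3.20) ≈ 6.2476·Δt.
So d_MNV = 260.40, d_TON = 270.77, d_HLID = 88.63 km.
Circle about each station: (x − 150.7)² + (y + 46.1)² = 260.40²; (x − 152.6)² + (y − 21.9)² = 270.77²; (x + 21.5)² + (y + 36.5)² = 88.63².
Subtracting the MNV equation from the TON and HLID equations removes the quadratic terms:
3.8 x + 136.0 y = -6577.56
-344.4 x + 19.2 y = 36911.68
Solving the 2×2 system: x ≈ -109.7, y ≈ -45.3 km.
Check against MNV (with the unrounded x, y): √((x − 150.7)²+(y + 46.1)²) = 260.40 ≈ 260.40 km. ✓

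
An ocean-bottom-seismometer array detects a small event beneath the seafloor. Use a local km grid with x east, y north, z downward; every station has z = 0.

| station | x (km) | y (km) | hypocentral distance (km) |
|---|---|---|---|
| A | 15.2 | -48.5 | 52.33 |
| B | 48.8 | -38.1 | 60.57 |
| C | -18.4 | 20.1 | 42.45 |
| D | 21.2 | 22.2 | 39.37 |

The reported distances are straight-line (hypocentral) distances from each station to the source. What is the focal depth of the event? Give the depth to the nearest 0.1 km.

Each station gives a sphere (x−x_i)² + (y−y_i)² + z² = d_i² (stations at z=0).
Subtracting the A sphere from B and C: z² cancels, leaving linear equations in x and y:
67.2 x + 20.8 y = 319.46
-67.2 x + 137.2 y = -904.29
Solving: x ≈ 5.900, y ≈ -3.701 km (keep extra digits for the depth step; rounded: 5.9, -3.7).
Then from the A sphere: z² = 52.33² − (x − 15.2)² − (y + 48.5)² with x = 5.900, y = -3.701, so z ≈ 25.397 ≈ 25.4 km.
Check against D (with the unrounded solution): distance 39.37 ≈ 39.37 km. ✓

25.4 km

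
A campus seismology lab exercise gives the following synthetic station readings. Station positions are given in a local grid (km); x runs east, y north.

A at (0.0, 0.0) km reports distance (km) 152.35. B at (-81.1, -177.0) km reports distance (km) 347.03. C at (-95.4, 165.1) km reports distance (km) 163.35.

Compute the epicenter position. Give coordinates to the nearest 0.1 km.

65.6 km east, 137.5 km north

Circle about each station: x² + y² = 152.35²; (x + 81.1)² + (y + 177.0)² = 347.03²; (x + 95.4)² + (y − 165.1)² = 163.35².
Subtracting the A equation from the B and C equations removes the quadratic terms:
-162.2 x − 354.0 y = -59313.09
-190.8 x + 330.2 y = 32886.47
Solving the 2×2 system: x ≈ 65.6, y ≈ 137.5 km.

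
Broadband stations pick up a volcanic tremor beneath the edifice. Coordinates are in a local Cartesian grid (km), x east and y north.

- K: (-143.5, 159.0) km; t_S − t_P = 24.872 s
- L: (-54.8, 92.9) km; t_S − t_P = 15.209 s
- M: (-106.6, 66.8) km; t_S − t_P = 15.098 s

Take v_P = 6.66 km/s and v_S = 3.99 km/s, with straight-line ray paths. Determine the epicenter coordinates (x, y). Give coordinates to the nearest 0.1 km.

Distance from S−P lag: d = Δt · v_P v_S / (v_P − v_S) = Δt · (6.66·3.99)/(6.66−3.99) ≈ 9.9526·Δt.
So d_K = 247.54, d_L = 151.37, d_M = 150.26 km.
Circle about each station: (x + 143.5)² + (y − 159.0)² = 247.54²; (x + 54.8)² + (y − 92.9)² = 151.37²; (x + 106.6)² + (y − 66.8)² = 150.26².
Subtracting the K equation from the L and M equations removes the quadratic terms:
177.4 x − 132.2 y = 4123.37
73.8 x − 184.4 y = 8650.53
Solving the 2×2 system: x ≈ -16.7, y ≈ -53.6 km.

-16.7 km east, -53.6 km north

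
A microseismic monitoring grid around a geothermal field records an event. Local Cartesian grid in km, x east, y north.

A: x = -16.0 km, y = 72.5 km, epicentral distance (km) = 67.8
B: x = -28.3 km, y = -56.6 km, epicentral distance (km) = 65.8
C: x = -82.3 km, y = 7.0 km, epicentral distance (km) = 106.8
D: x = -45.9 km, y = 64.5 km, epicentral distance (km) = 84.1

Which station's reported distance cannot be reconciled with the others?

Solve using three stations at a time. Using A, C, D (subtract circle equations pairwise → linear system) gives (x, y) ≈ (24.1, 17.6).
Distances from that point to each station vs reported:
  A: calculated 68.0 vs reported 67.8 → residual 0.2 km
  B: calculated 90.8 vs reported 65.8 → residual 25.0 km
  C: calculated 106.9 vs reported 106.8 → residual 0.1 km
  D: calculated 84.2 vs reported 84.1 → residual 0.1 km
A, C, D are mutually consistent (residuals ≈ 0); B is off by 25.0 km.

B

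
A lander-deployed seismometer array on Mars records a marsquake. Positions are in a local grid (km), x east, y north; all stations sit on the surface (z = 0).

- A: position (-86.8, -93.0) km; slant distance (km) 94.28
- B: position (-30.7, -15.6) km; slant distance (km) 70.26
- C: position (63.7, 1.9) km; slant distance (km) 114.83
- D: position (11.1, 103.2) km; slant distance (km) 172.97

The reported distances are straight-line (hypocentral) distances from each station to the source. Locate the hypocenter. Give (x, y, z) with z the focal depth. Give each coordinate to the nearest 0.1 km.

x ≈ -17.6 km, y ≈ -58.6 km, depth ≈ 54.0 km

Each station gives a sphere (x−x_i)² + (y−y_i)² + z² = d_i² (stations at z=0).
Subtracting the A sphere from B and C: z² cancels, leaving linear equations in x and y:
112.2 x + 154.8 y = -11045.14
301.0 x + 189.8 y = -16419.15
Solving: x ≈ -17.602, y ≈ -58.593 km (keep extra digits for the depth step; rounded: -17.6, -58.6).
Then from the A sphere: z² = 94.28² − (x + 86.8)² − (y + 93.0)² with x = -17.602, y = -58.593, so z ≈ 54.005 ≈ 54.0 km.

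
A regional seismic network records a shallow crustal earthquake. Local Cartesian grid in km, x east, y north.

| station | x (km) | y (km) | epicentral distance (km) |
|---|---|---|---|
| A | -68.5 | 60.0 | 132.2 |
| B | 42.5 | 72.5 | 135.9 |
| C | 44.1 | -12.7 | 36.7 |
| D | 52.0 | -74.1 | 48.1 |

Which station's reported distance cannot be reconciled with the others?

B

Solve using three stations at a time. Using A, C, D (subtract circle equations pairwise → linear system) gives (x, y) ≈ (18.8, -39.3).
Distances from that point to each station vs reported:
  A: calculated 132.2 vs reported 132.2 → residual 0.0 km
  B: calculated 114.3 vs reported 135.9 → residual 21.6 km
  C: calculated 36.7 vs reported 36.7 → residual 0.0 km
  D: calculated 48.1 vs reported 48.1 → residual 0.0 km
A, C, D are mutually consistent (residuals ≈ 0); B is off by 21.6 km.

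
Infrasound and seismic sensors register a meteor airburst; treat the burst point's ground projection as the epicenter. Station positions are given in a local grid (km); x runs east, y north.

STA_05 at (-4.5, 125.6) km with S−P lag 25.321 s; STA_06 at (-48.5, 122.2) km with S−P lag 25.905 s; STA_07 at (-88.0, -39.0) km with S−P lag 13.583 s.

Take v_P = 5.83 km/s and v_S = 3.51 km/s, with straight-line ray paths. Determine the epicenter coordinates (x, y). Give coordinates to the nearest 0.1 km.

Distance from S−P lag: d = Δt · v_P v_S / (v_P − v_S) = Δt · (5.83·3.51)/(5.83−3.51) ≈ 8.8204·Δt.
So d_STA_05 = 223.34, d_STA_06 = 228.49, d_STA_07 = 119.81 km.
Circle about each station: (x + 4.5)² + (y − 125.6)² = 223.34²; (x + 48.5)² + (y − 122.2)² = 228.49²; (x + 88.0)² + (y + 39.0)² = 119.81².
Subtracting pairs of circle equations eliminates x²+y² and gives linear equations (the radical axes):
-88.0 x − 6.8 y = -837.44
-167.0 x − 329.2 y = 28995.71
Solving the 2×2 system: x ≈ 17.0, y ≈ -96.7 km.
Check against STA_05 (with the unrounded x, y): √((x + 4.5)²+(y − 125.6)²) = 223.33 ≈ 223.34 km. ✓

(17.0, -96.7)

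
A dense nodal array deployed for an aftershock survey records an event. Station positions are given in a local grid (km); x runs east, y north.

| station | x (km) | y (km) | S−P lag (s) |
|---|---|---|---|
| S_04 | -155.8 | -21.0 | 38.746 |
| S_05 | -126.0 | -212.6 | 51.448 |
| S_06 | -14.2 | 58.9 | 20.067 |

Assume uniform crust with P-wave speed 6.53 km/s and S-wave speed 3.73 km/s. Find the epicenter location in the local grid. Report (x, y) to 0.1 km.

Distance from S−P lag: d = Δt · v_P v_S / (v_P − v_S) = Δt · (6.53·3.73)/(6.53−3.73) ≈ 8.6989·Δt.
So d_S_04 = 337.05, d_S_05 = 447.54, d_S_06 = 174.56 km.
Circle about each station: (x + 155.8)² + (y + 21.0)² = 337.05²; (x + 126.0)² + (y + 212.6)² = 447.54²; (x + 14.2)² + (y − 58.9)² = 174.56².
Subtracting pairs of circle equations eliminates x²+y² and gives linear equations (the radical axes):
59.6 x − 383.2 y = -50329.23
283.2 x + 159.8 y = 62087.72
Solving the 2×2 system: x ≈ 133.4, y ≈ 152.1 km.

(133.4, 152.1)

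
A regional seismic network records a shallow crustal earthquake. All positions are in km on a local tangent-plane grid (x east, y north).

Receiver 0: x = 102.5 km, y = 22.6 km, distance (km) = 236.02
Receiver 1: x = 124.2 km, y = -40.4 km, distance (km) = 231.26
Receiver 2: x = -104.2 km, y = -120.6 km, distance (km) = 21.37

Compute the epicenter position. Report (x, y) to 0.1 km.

Circle about each station: (x − 102.5)² + (y − 22.6)² = 236.02²; (x − 124.2)² + (y + 40.4)² = 231.26²; (x + 104.2)² + (y + 120.6)² = 21.37².
Subtracting the Receiver 0 equation from the Receiver 1 and Receiver 2 equations removes the quadratic terms:
43.4 x − 126.0 y = 8265.04
-413.4 x − 286.4 y = 69633.75
Solving the 2×2 system: x ≈ -99.3, y ≈ -99.8 km.

x ≈ -99.3 km, y ≈ -99.8 km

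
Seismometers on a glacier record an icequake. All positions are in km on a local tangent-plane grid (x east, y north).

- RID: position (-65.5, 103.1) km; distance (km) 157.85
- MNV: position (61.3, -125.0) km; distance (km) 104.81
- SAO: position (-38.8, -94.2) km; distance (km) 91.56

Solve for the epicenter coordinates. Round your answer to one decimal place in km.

Circle about each station: (x + 65.5)² + (y − 103.1)² = 157.85²; (x − 61.3)² + (y + 125.0)² = 104.81²; (x + 38.8)² + (y + 94.2)² = 91.56².
Subtracting pairs of circle equations eliminates x²+y² and gives linear equations (the radical axes):
253.6 x − 456.2 y = 18394.32
53.4 x − 394.6 y = 11992.61
Solving the 2×2 system: x ≈ 23.6, y ≈ -27.2 km.
Check against RID (with the unrounded x, y): √((x + 65.5)²+(y − 103.1)²) = 157.85 ≈ 157.85 km. ✓

(23.6, -27.2)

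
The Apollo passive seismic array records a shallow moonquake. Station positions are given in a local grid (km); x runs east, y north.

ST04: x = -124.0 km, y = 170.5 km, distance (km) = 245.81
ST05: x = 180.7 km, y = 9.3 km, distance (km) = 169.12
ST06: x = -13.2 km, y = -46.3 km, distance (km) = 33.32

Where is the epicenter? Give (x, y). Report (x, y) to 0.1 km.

Circle about each station: (x + 124.0)² + (y − 170.5)² = 245.81²; (x − 180.7)² + (y − 9.3)² = 169.12²; (x + 13.2)² + (y + 46.3)² = 33.32².
Subtracting pairs of circle equations eliminates x²+y² and gives linear equations (the radical axes):
609.4 x − 322.4 y = 20113.71
221.6 x − 433.6 y = 17184.01
Solving the 2×2 system: x ≈ 16.5, y ≈ -31.2 km.
Check against ST04 (with the unrounded x, y): √((x + 124.0)²+(y − 170.5)²) = 245.81 ≈ 245.81 km. ✓

(16.5, -31.2)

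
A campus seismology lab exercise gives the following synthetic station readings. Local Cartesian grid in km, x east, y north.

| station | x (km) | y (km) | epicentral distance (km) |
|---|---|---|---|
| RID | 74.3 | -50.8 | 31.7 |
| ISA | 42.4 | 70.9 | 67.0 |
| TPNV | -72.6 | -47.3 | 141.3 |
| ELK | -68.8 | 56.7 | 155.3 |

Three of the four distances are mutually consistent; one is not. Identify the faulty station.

ISA

Solve using three stations at a time. Using RID, TPNV, ELK (subtract circle equations pairwise → linear system) gives (x, y) ≈ (66.1, -20.3).
Distances from that point to each station vs reported:
  RID: calculated 31.6 vs reported 31.7 → residual 0.1 km
  ISA: calculated 94.2 vs reported 67.0 → residual 27.2 km
  TPNV: calculated 141.3 vs reported 141.3 → residual 0.0 km
  ELK: calculated 155.3 vs reported 155.3 → residual 0.0 km
RID, TPNV, ELK are mutually consistent (residuals ≈ 0); ISA is off by 27.2 km.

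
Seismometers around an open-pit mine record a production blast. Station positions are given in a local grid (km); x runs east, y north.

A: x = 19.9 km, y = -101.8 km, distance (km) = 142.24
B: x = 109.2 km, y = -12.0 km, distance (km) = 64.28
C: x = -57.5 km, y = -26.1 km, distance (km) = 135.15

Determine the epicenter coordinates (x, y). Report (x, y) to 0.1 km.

Circle about each station: (x − 19.9)² + (y + 101.8)² = 142.24²; (x − 109.2)² + (y + 12.0)² = 64.28²; (x + 57.5)² + (y + 26.1)² = 135.15².
Subtracting the A equation from the B and C equations removes the quadratic terms:
178.6 x + 179.6 y = 17409.69
-154.8 x + 151.4 y = -4805.09
Solving the 2×2 system: x ≈ 63.8, y ≈ 33.5 km.

63.8 km east, 33.5 km north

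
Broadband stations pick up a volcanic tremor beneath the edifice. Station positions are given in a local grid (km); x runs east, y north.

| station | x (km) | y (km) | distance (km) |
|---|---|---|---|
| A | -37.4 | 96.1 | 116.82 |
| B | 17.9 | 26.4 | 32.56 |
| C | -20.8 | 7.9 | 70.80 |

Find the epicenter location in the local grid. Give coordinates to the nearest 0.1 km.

Circle about each station: (x + 37.4)² + (y − 96.1)² = 116.82²; (x − 17.9)² + (y − 26.4)² = 32.56²; (x + 20.8)² + (y − 7.9)² = 70.80².
Subtracting pairs of circle equations eliminates x²+y² and gives linear equations (the radical axes):
110.6 x − 139.4 y = 2970.16
33.2 x − 176.4 y = -1504.65
Solving the 2×2 system: x ≈ 49.3, y ≈ 17.8 km.
Check against A (with the unrounded x, y): √((x + 37.4)²+(y − 96.1)²) = 116.82 ≈ 116.82 km. ✓

49.3 km east, 17.8 km north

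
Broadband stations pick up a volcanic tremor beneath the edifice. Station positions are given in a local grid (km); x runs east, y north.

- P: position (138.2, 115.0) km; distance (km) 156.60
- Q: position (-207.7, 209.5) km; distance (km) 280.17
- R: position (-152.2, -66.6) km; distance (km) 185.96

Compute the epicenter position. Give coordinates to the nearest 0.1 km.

Circle about each station: (x − 138.2)² + (y − 115.0)² = 156.60²; (x + 207.7)² + (y − 209.5)² = 280.17²; (x + 152.2)² + (y + 66.6)² = 185.96².
Subtracting the P equation from the Q and R equations removes the quadratic terms:
-691.8 x + 189.0 y = 733.63
-580.8 x − 363.2 y = -14781.40
Solving the 2×2 system: x ≈ 7.0, y ≈ 29.5 km.

(7.0, 29.5)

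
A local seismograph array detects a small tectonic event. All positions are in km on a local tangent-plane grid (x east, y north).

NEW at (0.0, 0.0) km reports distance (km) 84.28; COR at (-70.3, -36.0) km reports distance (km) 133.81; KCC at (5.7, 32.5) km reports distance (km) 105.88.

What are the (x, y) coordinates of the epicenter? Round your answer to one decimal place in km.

x ≈ 61.8 km, y ≈ -57.3 km

Circle about each station: x² + y² = 84.28²; (x + 70.3)² + (y + 36.0)² = 133.81²; (x − 5.7)² + (y − 32.5)² = 105.88².
Subtracting the NEW equation from the COR and KCC equations removes the quadratic terms:
-140.6 x − 72.0 y = -4563.91
11.4 x + 65.0 y = -3018.72
Solving the 2×2 system: x ≈ 61.8, y ≈ -57.3 km.
Check against NEW (with the unrounded x, y): √(x²+y²) = 84.26 ≈ 84.28 km. ✓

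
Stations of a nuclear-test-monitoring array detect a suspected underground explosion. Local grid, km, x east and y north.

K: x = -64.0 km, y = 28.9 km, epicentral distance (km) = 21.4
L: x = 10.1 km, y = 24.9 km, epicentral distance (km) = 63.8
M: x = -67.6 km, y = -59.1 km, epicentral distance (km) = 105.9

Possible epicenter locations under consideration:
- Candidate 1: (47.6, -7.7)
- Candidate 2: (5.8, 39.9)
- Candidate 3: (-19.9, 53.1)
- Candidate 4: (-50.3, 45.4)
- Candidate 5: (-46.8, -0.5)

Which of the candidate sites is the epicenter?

Candidate 4

For each candidate, compare |candidate − station| to the reported distance:
Candidate 1: residuals K 96.0, L 14.1, M 20.2 → max 96.0 km
Candidate 2: residuals K 49.3, L 48.2, M 17.3 → max 49.3 km
Candidate 3: residuals K 28.9, L 22.6, M 16.0 → max 28.9 km
Candidate 4: residuals K 0.0, L 0.0, M 0.0 → max 0.0 km
Candidate 5: residuals K 12.7, L 1.5, M 43.7 → max 43.7 km
Only Candidate 4 has all residuals ≈ 0.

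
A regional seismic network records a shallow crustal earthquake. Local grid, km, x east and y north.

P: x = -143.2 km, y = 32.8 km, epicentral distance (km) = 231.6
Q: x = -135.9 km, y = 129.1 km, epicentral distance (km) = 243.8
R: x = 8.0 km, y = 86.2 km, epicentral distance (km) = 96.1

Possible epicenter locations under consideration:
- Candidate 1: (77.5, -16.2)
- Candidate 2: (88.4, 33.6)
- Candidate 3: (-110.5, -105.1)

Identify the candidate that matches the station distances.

For each candidate, compare |candidate − station| to the reported distance:
Candidate 1: residuals P 5.5, Q 14.4, R 27.7 → max 27.7 km
Candidate 2: residuals P 0.0, Q 0.0, R 0.0 → max 0.0 km
Candidate 3: residuals P 89.9, Q 8.2, R 128.9 → max 128.9 km
Only Candidate 2 has all residuals ≈ 0.

Candidate 2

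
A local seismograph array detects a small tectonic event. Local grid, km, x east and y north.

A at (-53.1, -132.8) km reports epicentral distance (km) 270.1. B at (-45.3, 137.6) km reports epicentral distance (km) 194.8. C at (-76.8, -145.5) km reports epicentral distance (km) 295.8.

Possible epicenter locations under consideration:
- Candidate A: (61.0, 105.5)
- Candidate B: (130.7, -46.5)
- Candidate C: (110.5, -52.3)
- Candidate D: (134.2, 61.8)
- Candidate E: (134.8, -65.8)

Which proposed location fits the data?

Candidate D

For each candidate, compare |candidate − station| to the reported distance:
Candidate A: residuals A 5.9, B 83.8, C 9.5 → max 83.8 km
Candidate B: residuals A 67.0, B 59.9, C 65.9 → max 67.0 km
Candidate C: residuals A 87.8, B 50.8, C 86.6 → max 87.8 km
Candidate D: residuals A 0.0, B 0.0, C 0.0 → max 0.0 km
Candidate E: residuals A 70.6, B 76.9, C 69.7 → max 76.9 km
Only Candidate D has all residuals ≈ 0.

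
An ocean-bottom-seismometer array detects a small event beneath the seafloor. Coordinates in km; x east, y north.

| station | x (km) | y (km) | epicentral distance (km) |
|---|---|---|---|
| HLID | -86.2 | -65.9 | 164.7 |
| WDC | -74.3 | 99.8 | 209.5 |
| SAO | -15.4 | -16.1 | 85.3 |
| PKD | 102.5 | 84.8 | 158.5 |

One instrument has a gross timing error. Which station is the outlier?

HLID

Solve using three stations at a time. Using WDC, SAO, PKD (subtract circle equations pairwise → linear system) gives (x, y) ≈ (53.7, -66.0).
Distances from that point to each station vs reported:
  HLID: calculated 139.9 vs reported 164.7 → residual 24.8 km
  WDC: calculated 209.5 vs reported 209.5 → residual 0.0 km
  SAO: calculated 85.3 vs reported 85.3 → residual 0.0 km
  PKD: calculated 158.5 vs reported 158.5 → residual 0.0 km
WDC, SAO, PKD are mutually consistent (residuals ≈ 0); HLID is off by 24.8 km.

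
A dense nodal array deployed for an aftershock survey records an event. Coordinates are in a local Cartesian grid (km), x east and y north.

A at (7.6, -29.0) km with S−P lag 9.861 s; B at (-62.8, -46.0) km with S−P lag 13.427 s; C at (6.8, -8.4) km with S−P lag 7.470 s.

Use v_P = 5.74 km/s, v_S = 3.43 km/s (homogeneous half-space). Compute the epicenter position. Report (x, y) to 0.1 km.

Distance from S−P lag: d = Δt · v_P v_S / (v_P − v_S) = Δt · (5.74·3.43)/(5.74−3.43) ≈ 8.5230·Δt.
So d_A = 84.05, d_B = 114.44, d_C = 63.67 km.
Circle about each station: (x − 7.6)² + (y + 29.0)² = 84.05²; (x + 62.8)² + (y + 46.0)² = 114.44²; (x − 6.8)² + (y + 8.4)² = 63.67².
Subtracting pairs of circle equations eliminates x²+y² and gives linear equations (the radical axes):
-140.8 x − 34.0 y = -871.03
-1.6 x + 41.2 y = 2228.57
Solving the 2×2 system: x ≈ -6.8, y ≈ 53.8 km.
Check against A (with the unrounded x, y): √((x − 7.6)²+(y + 29.0)²) = 84.07 ≈ 84.05 km. ✓

-6.8 km east, 53.8 km north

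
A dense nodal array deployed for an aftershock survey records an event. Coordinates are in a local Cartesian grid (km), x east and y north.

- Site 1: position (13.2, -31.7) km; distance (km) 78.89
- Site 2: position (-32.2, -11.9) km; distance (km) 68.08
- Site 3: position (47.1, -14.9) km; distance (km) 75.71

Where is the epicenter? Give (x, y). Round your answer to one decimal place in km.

Circle about each station: (x − 13.2)² + (y + 31.7)² = 78.89²; (x + 32.2)² + (y + 11.9)² = 68.08²; (x − 47.1)² + (y + 14.9)² = 75.71².
Subtracting pairs of circle equations eliminates x²+y² and gives linear equations (the radical axes):
-90.8 x + 39.6 y = 1588.07
67.8 x + 33.6 y = 1752.92
Solving the 2×2 system: x ≈ 2.8, y ≈ 46.5 km.
Check against Site 1 (with the unrounded x, y): √((x − 13.2)²+(y + 31.7)²) = 78.91 ≈ 78.89 km. ✓

(2.8, 46.5)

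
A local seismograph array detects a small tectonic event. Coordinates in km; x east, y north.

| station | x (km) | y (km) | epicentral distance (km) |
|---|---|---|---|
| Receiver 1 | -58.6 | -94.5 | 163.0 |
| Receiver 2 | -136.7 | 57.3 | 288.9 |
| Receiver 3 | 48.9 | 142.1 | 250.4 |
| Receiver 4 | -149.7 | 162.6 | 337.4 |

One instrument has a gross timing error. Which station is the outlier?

Receiver 4

Solve using three stations at a time. Using Receiver 1, Receiver 2, Receiver 3 (subtract circle equations pairwise → linear system) gives (x, y) ≈ (104.2, -102.1).
Distances from that point to each station vs reported:
  Receiver 1: calculated 163.0 vs reported 163.0 → residual 0.0 km
  Receiver 2: calculated 288.9 vs reported 288.9 → residual 0.0 km
  Receiver 3: calculated 250.4 vs reported 250.4 → residual 0.0 km
  Receiver 4: calculated 366.8 vs reported 337.4 → residual 29.4 km
Receiver 1, Receiver 2, Receiver 3 are mutually consistent (residuals ≈ 0); Receiver 4 is off by 29.4 km.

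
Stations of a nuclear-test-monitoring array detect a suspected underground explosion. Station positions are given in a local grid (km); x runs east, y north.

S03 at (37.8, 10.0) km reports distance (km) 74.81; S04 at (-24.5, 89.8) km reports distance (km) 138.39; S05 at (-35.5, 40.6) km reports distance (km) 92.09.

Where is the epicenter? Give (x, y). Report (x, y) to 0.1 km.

Circle about each station: (x − 37.8)² + (y − 10.0)² = 74.81²; (x + 24.5)² + (y − 89.8)² = 138.39²; (x + 35.5)² + (y − 40.6)² = 92.09².
Subtracting pairs of circle equations eliminates x²+y² and gives linear equations (the radical axes):
-124.6 x + 159.6 y = -6419.81
-146.6 x + 61.2 y = -1504.26
Solving the 2×2 system: x ≈ -9.7, y ≈ -47.8 km.

-9.7 km east, -47.8 km north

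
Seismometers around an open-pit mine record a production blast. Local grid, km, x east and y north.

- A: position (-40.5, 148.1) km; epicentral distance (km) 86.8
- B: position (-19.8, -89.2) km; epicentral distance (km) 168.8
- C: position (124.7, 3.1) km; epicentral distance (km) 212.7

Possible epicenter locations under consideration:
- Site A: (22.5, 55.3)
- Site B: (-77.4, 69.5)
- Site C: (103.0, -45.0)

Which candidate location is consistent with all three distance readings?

For each candidate, compare |candidate − station| to the reported distance:
Site A: residuals A 25.4, B 18.2, C 97.9 → max 97.9 km
Site B: residuals A 0.0, B 0.0, C 0.0 → max 0.0 km
Site C: residuals A 153.8, B 38.3, C 159.9 → max 159.9 km
Only Site B has all residuals ≈ 0.

Site B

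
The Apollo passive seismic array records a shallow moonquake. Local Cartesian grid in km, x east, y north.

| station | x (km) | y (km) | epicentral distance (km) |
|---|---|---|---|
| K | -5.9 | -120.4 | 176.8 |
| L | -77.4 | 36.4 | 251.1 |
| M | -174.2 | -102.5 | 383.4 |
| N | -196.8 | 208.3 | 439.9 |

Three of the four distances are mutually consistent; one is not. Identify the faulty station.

M

Solve using three stations at a time. Using K, L, N (subtract circle equations pairwise → linear system) gives (x, y) ≈ (157.2, -52.7).
Distances from that point to each station vs reported:
  K: calculated 176.6 vs reported 176.8 → residual 0.2 km
  L: calculated 250.9 vs reported 251.1 → residual 0.2 km
  M: calculated 335.1 vs reported 383.4 → residual 48.3 km
  N: calculated 439.8 vs reported 439.9 → residual 0.1 km
K, L, N are mutually consistent (residuals ≈ 0); M is off by 48.3 km.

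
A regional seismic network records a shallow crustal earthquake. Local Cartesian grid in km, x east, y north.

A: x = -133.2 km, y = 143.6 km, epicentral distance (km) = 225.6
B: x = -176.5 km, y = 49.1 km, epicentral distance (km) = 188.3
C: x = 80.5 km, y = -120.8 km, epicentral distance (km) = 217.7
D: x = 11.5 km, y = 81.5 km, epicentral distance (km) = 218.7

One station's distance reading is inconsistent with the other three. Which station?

B

Solve using three stations at a time. Using A, C, D (subtract circle equations pairwise → linear system) gives (x, y) ≈ (-133.8, -82.0).
Distances from that point to each station vs reported:
  A: calculated 225.6 vs reported 225.6 → residual 0.0 km
  B: calculated 137.9 vs reported 188.3 → residual 50.4 km
  C: calculated 217.7 vs reported 217.7 → residual 0.0 km
  D: calculated 218.7 vs reported 218.7 → residual 0.0 km
A, C, D are mutually consistent (residuals ≈ 0); B is off by 50.4 km.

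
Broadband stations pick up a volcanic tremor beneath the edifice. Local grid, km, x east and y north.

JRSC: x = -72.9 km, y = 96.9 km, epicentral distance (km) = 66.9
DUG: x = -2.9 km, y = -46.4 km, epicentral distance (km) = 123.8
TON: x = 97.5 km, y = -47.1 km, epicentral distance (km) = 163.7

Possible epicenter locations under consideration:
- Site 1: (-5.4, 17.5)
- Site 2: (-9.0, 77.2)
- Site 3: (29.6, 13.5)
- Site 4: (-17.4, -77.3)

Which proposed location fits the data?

For each candidate, compare |candidate − station| to the reported distance:
Site 1: residuals JRSC 37.3, DUG 59.9, TON 42.2 → max 59.9 km
Site 2: residuals JRSC 0.0, DUG 0.0, TON 0.0 → max 0.0 km
Site 3: residuals JRSC 65.2, DUG 55.7, TON 72.7 → max 72.7 km
Site 4: residuals JRSC 115.9, DUG 89.7, TON 44.9 → max 115.9 km
Only Site 2 has all residuals ≈ 0.

Site 2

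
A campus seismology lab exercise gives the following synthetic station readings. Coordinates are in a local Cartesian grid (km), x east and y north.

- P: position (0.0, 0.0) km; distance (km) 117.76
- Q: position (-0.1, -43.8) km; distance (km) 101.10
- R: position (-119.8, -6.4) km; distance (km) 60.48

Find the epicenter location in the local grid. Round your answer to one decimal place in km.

Circle about each station: x² + y² = 117.76²; (x + 0.1)² + (y + 43.8)² = 101.10²; (x + 119.8)² + (y + 6.4)² = 60.48².
Subtracting the P equation from the Q and R equations removes the quadratic terms:
-0.2 x − 87.6 y = 5564.66
-239.6 x − 12.8 y = 24602.59
Solving the 2×2 system: x ≈ -99.3, y ≈ -63.3 km.

(-99.3, -63.3)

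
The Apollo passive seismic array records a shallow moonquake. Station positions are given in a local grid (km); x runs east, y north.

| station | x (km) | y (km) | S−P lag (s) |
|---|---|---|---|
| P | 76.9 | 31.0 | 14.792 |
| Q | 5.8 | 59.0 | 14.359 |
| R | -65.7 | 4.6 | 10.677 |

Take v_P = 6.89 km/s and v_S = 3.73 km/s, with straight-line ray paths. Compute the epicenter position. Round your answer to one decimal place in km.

x ≈ -4.8 km, y ≈ -57.3 km

Distance from S−P lag: d = Δt · v_P v_S / (v_P − v_S) = Δt · (6.89·3.73)/(6.89−3.73) ≈ 8.1328·Δt.
So d_P = 120.30, d_Q = 116.78, d_R = 86.83 km.
Circle about each station: (x − 76.9)² + (y − 31.0)² = 120.30²; (x − 5.8)² + (y − 59.0)² = 116.78²; (x + 65.7)² + (y − 4.6)² = 86.83².
Subtracting the P equation from the Q and R equations removes the quadratic terms:
-142.2 x + 56.0 y = -2525.45
-285.2 x − 52.8 y = 4395.68
Solving the 2×2 system: x ≈ -4.8, y ≈ -57.3 km.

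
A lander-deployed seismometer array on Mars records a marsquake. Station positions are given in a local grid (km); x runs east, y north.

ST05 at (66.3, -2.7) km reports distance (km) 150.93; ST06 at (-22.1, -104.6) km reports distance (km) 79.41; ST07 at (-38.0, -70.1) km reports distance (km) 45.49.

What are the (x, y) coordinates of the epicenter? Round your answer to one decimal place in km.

-77.7 km east, -47.9 km north

Circle about each station: (x − 66.3)² + (y + 2.7)² = 150.93²; (x + 22.1)² + (y + 104.6)² = 79.41²; (x + 38.0)² + (y + 70.1)² = 45.49².
Subtracting pairs of circle equations eliminates x²+y² and gives linear equations (the radical axes):
-176.8 x − 203.8 y = 23500.51
-208.6 x − 134.8 y = 22665.55
Solving the 2×2 system: x ≈ -77.7, y ≈ -47.9 km.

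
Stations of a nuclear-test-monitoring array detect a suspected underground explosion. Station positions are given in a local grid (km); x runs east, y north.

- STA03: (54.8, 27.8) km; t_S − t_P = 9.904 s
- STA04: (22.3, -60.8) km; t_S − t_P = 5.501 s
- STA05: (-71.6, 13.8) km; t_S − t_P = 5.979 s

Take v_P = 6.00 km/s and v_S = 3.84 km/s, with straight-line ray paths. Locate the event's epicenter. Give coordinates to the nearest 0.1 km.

(-30.3, -34.8)

Distance from S−P lag: d = Δt · v_P v_S / (v_P − v_S) = Δt · (6.00·3.84)/(6.00−3.84) ≈ 10.6667·Δt.
So d_STA03 = 105.64, d_STA04 = 58.68, d_STA05 = 63.78 km.
Circle about each station: (x − 54.8)² + (y − 27.8)² = 105.64²; (x − 22.3)² + (y + 60.8)² = 58.68²; (x + 71.6)² + (y − 13.8)² = 63.78².
Subtracting pairs of circle equations eliminates x²+y² and gives linear equations (the radical axes):
-65.0 x − 177.2 y = 8134.52
-252.8 x − 28.0 y = 8633.04
Solving the 2×2 system: x ≈ -30.3, y ≈ -34.8 km.
Check against STA03 (with the unrounded x, y): √((x − 54.8)²+(y − 27.8)²) = 105.64 ≈ 105.64 km. ✓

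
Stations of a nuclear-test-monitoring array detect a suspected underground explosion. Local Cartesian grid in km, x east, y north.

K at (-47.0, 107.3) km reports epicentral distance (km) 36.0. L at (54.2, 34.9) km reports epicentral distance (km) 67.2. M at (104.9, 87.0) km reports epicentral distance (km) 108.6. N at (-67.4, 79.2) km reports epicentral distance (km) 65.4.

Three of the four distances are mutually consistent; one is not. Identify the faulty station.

K

Solve using three stations at a time. Using L, M, N (subtract circle equations pairwise → linear system) gives (x, y) ≈ (-2.5, 71.0).
Distances from that point to each station vs reported:
  K: calculated 57.4 vs reported 36.0 → residual 21.4 km
  L: calculated 67.2 vs reported 67.2 → residual 0.0 km
  M: calculated 108.6 vs reported 108.6 → residual 0.0 km
  N: calculated 65.4 vs reported 65.4 → residual 0.0 km
L, M, N are mutually consistent (residuals ≈ 0); K is off by 21.4 km.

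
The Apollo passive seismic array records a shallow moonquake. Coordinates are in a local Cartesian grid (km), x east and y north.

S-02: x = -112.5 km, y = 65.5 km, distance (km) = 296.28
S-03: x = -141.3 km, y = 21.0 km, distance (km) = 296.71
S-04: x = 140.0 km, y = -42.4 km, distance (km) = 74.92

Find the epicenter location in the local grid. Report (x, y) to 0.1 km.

122.3 km east, -115.2 km north

Circle about each station: (x + 112.5)² + (y − 65.5)² = 296.28²; (x + 141.3)² + (y − 21.0)² = 296.71²; (x − 140.0)² + (y + 42.4)² = 74.92².
Subtracting the S-02 equation from the S-03 and S-04 equations removes the quadratic terms:
-57.6 x − 89.0 y = 3205.20
505.0 x − 215.8 y = 86620.09
Solving the 2×2 system: x ≈ 122.3, y ≈ -115.2 km.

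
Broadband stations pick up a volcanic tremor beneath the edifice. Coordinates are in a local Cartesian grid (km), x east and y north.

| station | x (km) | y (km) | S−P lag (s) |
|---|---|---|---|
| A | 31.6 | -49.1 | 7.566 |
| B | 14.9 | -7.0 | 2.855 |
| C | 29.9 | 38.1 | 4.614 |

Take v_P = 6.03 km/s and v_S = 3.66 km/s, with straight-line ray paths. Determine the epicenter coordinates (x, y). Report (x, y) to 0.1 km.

-4.0 km east, 11.7 km north

Distance from S−P lag: d = Δt · v_P v_S / (v_P − v_S) = Δt · (6.03·3.66)/(6.03−3.66) ≈ 9.3122·Δt.
So d_A = 70.46, d_B = 26.59, d_C = 42.97 km.
Circle about each station: (x − 31.6)² + (y + 49.1)² = 70.46²; (x − 14.9)² + (y + 7.0)² = 26.59²; (x − 29.9)² + (y − 38.1)² = 42.97².
Subtracting pairs of circle equations eliminates x²+y² and gives linear equations (the radical axes):
-33.4 x + 84.2 y = 1119.22
-3.4 x + 174.4 y = 2054.44
Solving the 2×2 system: x ≈ -4.0, y ≈ 11.7 km.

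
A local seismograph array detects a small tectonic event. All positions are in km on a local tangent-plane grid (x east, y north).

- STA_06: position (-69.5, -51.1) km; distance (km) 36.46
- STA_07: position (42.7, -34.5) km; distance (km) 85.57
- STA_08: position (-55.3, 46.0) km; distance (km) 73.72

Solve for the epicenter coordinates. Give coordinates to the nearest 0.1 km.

x ≈ -42.5 km, y ≈ -26.6 km

Circle about each station: (x + 69.5)² + (y + 51.1)² = 36.46²; (x − 42.7)² + (y + 34.5)² = 85.57²; (x + 55.3)² + (y − 46.0)² = 73.72².
Subtracting the STA_06 equation from the STA_07 and STA_08 equations removes the quadratic terms:
224.4 x + 33.2 y = -10420.81
28.4 x + 194.2 y = -6372.68
Solving the 2×2 system: x ≈ -42.5, y ≈ -26.6 km.
Check against STA_06 (with the unrounded x, y): √((x + 69.5)²+(y + 51.1)²) = 36.46 ≈ 36.46 km. ✓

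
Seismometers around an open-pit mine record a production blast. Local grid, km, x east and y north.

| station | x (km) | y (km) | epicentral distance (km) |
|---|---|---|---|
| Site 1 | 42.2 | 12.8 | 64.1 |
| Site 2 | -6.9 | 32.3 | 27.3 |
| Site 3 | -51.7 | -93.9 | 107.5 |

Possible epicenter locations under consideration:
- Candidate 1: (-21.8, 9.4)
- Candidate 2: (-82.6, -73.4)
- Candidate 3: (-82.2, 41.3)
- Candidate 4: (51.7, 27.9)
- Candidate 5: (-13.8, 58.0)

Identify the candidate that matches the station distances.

Candidate 1

For each candidate, compare |candidate − station| to the reported distance:
Candidate 1: residuals Site 1 0.0, Site 2 0.0, Site 3 0.0 → max 0.0 km
Candidate 2: residuals Site 1 87.6, Site 2 102.7, Site 3 70.4 → max 102.7 km
Candidate 3: residuals Site 1 63.5, Site 2 48.5, Site 3 31.1 → max 63.5 km
Candidate 4: residuals Site 1 46.3, Site 2 31.5, Site 3 52.3 → max 52.3 km
Candidate 5: residuals Site 1 7.9, Site 2 0.7, Site 3 49.1 → max 49.1 km
Only Candidate 1 has all residuals ≈ 0.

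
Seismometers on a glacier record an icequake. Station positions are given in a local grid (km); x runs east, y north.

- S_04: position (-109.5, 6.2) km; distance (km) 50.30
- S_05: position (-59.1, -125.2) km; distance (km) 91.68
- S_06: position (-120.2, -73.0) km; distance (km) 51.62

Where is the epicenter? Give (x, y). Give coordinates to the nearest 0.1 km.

x ≈ -83.4 km, y ≈ -36.8 km

Circle about each station: (x + 109.5)² + (y − 6.2)² = 50.30²; (x + 59.1)² + (y + 125.2)² = 91.68²; (x + 120.2)² + (y + 73.0)² = 51.62².
Subtracting pairs of circle equations eliminates x²+y² and gives linear equations (the radical axes):
100.8 x − 262.8 y = 1264.03
-21.4 x − 158.4 y = 7613.82
Solving the 2×2 system: x ≈ -83.4, y ≈ -36.8 km.
Check against S_04 (with the unrounded x, y): √((x + 109.5)²+(y − 6.2)²) = 50.30 ≈ 50.30 km. ✓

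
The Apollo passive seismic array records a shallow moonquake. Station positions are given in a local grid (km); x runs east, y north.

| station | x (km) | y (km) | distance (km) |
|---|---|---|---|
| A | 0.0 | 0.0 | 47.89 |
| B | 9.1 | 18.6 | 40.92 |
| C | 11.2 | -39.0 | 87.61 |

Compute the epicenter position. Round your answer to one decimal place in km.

x ≈ -25.4 km, y ≈ 40.6 km

Circle about each station: x² + y² = 47.89²; (x − 9.1)² + (y − 18.6)² = 40.92²; (x − 11.2)² + (y + 39.0)² = 87.61².
Subtracting the A equation from the B and C equations removes the quadratic terms:
18.2 x + 37.2 y = 1047.78
22.4 x − 78.0 y = -3735.62
Solving the 2×2 system: x ≈ -25.4, y ≈ 40.6 km.
Check against A (with the unrounded x, y): √(x²+y²) = 47.89 ≈ 47.89 km. ✓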